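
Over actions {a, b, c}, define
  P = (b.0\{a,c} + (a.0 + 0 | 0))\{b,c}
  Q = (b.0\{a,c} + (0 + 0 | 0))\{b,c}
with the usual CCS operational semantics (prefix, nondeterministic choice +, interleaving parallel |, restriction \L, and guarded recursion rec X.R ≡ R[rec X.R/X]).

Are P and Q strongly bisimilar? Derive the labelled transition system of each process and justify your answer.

Reachable graph of P (2 states):
  p0 = (b.0\{a,c} + (a.0 + 0 | 0))\{b,c} | -a-> p1
  p1 = 0\{b,c} | (no moves)
Reachable graph of Q (1 states):
  q0 = (b.0\{a,c} + (0 + 0 | 0))\{b,c} | (no moves)
Bisimilarity quotient blocks:
  B0 = {p0}
  B1 = {p1, q0}
p0 ∈ B0, q0 ∈ B1 → different blocks

NO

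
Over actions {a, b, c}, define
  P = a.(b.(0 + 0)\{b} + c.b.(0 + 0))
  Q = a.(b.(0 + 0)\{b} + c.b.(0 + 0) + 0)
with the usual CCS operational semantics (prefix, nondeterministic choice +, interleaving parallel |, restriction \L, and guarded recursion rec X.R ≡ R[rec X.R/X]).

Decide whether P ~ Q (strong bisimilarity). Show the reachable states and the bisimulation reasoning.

P's transition system — 5 states:
  m0 = a.(b.(0 + 0)\{b} + c.b.(0 + 0)) :: =a=> m1
  m1 = b.(0 + 0)\{b} + c.b.(0 + 0) :: =b=> m2, =c=> m3
  m2 = (0 + 0)\{b} :: ·
  m3 = b.(0 + 0) :: =b=> m4
  m4 = 0 + 0 :: ·
Q's transition system — 5 states:
  n0 = a.(b.(0 + 0)\{b} + c.b.(0 + 0) + 0) :: =a=> n1
  n1 = b.(0 + 0)\{b} + c.b.(0 + 0) + 0 :: =b=> n2, =c=> n3
  n2 = (0 + 0)\{b} :: ·
  n3 = b.(0 + 0) :: =b=> n4
  n4 = 0 + 0 :: ·
Bisimilarity quotient blocks:
  B0 = {m0, n0}
  B1 = {m1, n1}
  B2 = {m2, m4, n2, n4}
  B3 = {m3, n3}
m0 ∈ B0, n0 ∈ B0 → same block

bisimilar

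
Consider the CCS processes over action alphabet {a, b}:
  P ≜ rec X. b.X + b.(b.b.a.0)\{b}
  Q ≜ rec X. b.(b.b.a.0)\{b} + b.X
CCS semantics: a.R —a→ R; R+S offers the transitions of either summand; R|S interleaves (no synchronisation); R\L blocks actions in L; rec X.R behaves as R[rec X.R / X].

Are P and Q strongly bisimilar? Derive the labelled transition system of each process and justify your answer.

P's transition system — 2 states:
  p0 = rec X. b.X + b.(b.b.a.0)\{b} :: --b--▸ p0, --b--▸ p1
  p1 = (b.b.a.0)\{b} :: (no moves)
Q's transition system — 2 states:
  q0 = rec X. b.(b.b.a.0)\{b} + b.X :: --b--▸ q0, --b--▸ q1
  q1 = (b.b.a.0)\{b} :: (no moves)
Bisimilarity quotient blocks:
  B0 = {p0, q0}
  B1 = {p1, q1}
p0 ∈ B0, q0 ∈ B0 → same block

bisimilar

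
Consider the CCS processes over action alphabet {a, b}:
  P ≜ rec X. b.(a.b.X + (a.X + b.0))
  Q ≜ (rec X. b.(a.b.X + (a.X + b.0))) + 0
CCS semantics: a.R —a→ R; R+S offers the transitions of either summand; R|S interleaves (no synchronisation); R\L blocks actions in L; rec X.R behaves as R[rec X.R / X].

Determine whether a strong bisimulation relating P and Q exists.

bisimilar

LTS(P): 4 reachable states
  u0 = rec X. b.(a.b.X + (a.X + b.0)) ⊢ —b→ u1
  u1 = a.b.(rec X. b.(a.b.X + (a.X + b.0))) + (a.(rec X. b.(a.b.X + (a.X + b.0))) + b.0) ⊢ —a→ u0, —a→ u2, —b→ u3
  u2 = b.(rec X. b.(a.b.X + (a.X + b.0))) ⊢ —b→ u0
  u3 = 0 ⊢ deadlocked
LTS(Q): 5 reachable states
  v0 = (rec X. b.(a.b.X + (a.X + b.0))) + 0 ⊢ —b→ v1
  v1 = a.b.(rec X. b.(a.b.X + (a.X + b.0))) + (a.(rec X. b.(a.b.X + (a.X + b.0))) + b.0) ⊢ —a→ v2, —a→ v3, —b→ v4
  v2 = b.(rec X. b.(a.b.X + (a.X + b.0))) ⊢ —b→ v3
  v3 = rec X. b.(a.b.X + (a.X + b.0)) ⊢ —b→ v1
  v4 = 0 ⊢ deadlocked
Coarsest stable partition (strong bisimilarity classes):
  B0 = {u0, v0, v3}
  B1 = {u1, v1}
  B2 = {u2, v2}
  B3 = {u3, v4}
u0 ∈ B0, v0 ∈ B0 → same block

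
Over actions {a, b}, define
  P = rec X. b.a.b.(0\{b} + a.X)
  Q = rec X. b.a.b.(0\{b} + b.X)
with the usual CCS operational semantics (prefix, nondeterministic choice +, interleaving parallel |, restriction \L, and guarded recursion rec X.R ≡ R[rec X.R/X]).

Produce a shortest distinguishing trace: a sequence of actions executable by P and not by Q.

baba

Reachable graph of P (4 states):
  m0 = rec X. b.a.b.(0\{b} + a.X) → =b=> m1
  m1 = a.b.(0\{b} + a.(rec X. b.a.b.(0\{b} + a.X))) → =a=> m2
  m2 = b.(0\{b} + a.(rec X. b.a.b.(0\{b} + a.X))) → =b=> m3
  m3 = 0\{b} + a.(rec X. b.a.b.(0\{b} + a.X)) → =a=> m0
Reachable graph of Q (4 states):
  n0 = rec X. b.a.b.(0\{b} + b.X) → =b=> n1
  n1 = a.b.(0\{b} + b.(rec X. b.a.b.(0\{b} + b.X))) → =a=> n2
  n2 = b.(0\{b} + b.(rec X. b.a.b.(0\{b} + b.X))) → =b=> n3
  n3 = 0\{b} + b.(rec X. b.a.b.(0\{b} + b.X)) → =b=> n0
Executing baba from P (initial set {m0}):
  step 1 (b): {m1}
  step 2 (a): {m2}
  step 3 (b): {m3}
  step 4 (a): {m0}
  ✓ P
Executing baba from Q (initial set {n0}):
  step 1 (b): {n1}
  step 2 (a): {n2}
  step 3 (b): {n3}
  step 4 (a): no successor for Q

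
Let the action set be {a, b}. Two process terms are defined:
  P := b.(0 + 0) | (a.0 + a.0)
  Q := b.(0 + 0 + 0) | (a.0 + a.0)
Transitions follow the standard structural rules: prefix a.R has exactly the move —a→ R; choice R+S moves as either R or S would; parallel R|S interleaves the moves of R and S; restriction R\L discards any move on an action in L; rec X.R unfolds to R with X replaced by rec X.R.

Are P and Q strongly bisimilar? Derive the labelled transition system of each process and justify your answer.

Reachable graph of P (4 states):
  u0 = b.(0 + 0) | (a.0 + a.0) has moves ··a··> u1, ··b··> u2
  u1 = b.(0 + 0) | 0 has moves ··b··> u3
  u2 = (0 + 0) | (a.0 + a.0) has moves ··a··> u3
  u3 = (0 + 0) | 0 has moves deadlocked
Reachable graph of Q (4 states):
  v0 = b.(0 + 0 + 0) | (a.0 + a.0) has moves ··a··> v1, ··b··> v2
  v1 = b.(0 + 0 + 0) | 0 has moves ··b··> v3
  v2 = (0 + 0 + 0) | (a.0 + a.0) has moves ··a··> v3
  v3 = (0 + 0 + 0) | 0 has moves deadlocked
Partition-refinement fixed point:
  B0 = {u0, v0}
  B1 = {u1, v1}
  B2 = {u3, v3}
  B3 = {u2, v2}
u0 ∈ B0, v0 ∈ B0 → same block

P ~ Q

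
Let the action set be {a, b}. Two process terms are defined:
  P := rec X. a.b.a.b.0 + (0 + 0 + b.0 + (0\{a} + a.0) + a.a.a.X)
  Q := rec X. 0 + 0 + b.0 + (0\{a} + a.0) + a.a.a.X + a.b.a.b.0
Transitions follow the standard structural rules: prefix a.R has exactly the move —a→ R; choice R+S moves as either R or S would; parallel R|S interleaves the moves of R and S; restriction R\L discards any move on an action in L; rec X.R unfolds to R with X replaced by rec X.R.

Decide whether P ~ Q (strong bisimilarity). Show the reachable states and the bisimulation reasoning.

P ~ Q

Reachable graph of P (7 states):
  p0 = rec X. a.b.a.b.0 + (0 + 0 + b.0 + (0\{a} + a.0) + a.a.a.X) :: -a-> p1, -a-> p2, -a-> p3, -b-> p1
  p1 = 0 :: deadlocked
  p2 = a.a.(rec X. a.b.a.b.0 + (0 + 0 + b.0 + (0\{a} + a.0) + a.a.a.X)) :: -a-> p4
  p3 = b.a.b.0 :: -b-> p5
  p4 = a.(rec X. a.b.a.b.0 + (0 + 0 + b.0 + (0\{a} + a.0) + a.a.a.X)) :: -a-> p0
  p5 = a.b.0 :: -a-> p6
  p6 = b.0 :: -b-> p1
Reachable graph of Q (7 states):
  q0 = rec X. 0 + 0 + b.0 + (0\{a} + a.0) + a.a.a.X + a.b.a.b.0 :: -a-> q1, -a-> q2, -a-> q3, -b-> q1
  q1 = 0 :: deadlocked
  q2 = a.a.(rec X. 0 + 0 + b.0 + (0\{a} + a.0) + a.a.a.X + a.b.a.b.0) :: -a-> q4
  q3 = b.a.b.0 :: -b-> q5
  q4 = a.(rec X. 0 + 0 + b.0 + (0\{a} + a.0) + a.a.a.X + a.b.a.b.0) :: -a-> q0
  q5 = a.b.0 :: -a-> q6
  q6 = b.0 :: -b-> q1
Coarsest stable partition (strong bisimilarity classes):
  B0 = {p0, q0}
  B1 = {p3, q3}
  B2 = {p5, q5}
  B3 = {p6, q6}
  B4 = {p1, q1}
  B5 = {p2, q2}
  B6 = {p4, q4}
p0 ∈ B0, q0 ∈ B0 → same block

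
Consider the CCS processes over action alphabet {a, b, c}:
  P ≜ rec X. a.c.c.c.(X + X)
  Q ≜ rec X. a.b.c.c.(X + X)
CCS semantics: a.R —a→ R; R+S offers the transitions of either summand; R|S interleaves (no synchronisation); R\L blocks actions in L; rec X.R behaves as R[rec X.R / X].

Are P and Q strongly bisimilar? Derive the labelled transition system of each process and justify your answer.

NO

P's transition system — 5 states:
  p0 = rec X. a.c.c.c.(X + X) has moves —a→ p1
  p1 = c.c.c.((rec X. a.c.c.c.(X + X)) + (rec X. a.c.c.c.(X + X))) has moves —c→ p2
  p2 = c.c.((rec X. a.c.c.c.(X + X)) + (rec X. a.c.c.c.(X + X))) has moves —c→ p3
  p3 = c.((rec X. a.c.c.c.(X + X)) + (rec X. a.c.c.c.(X + X))) has moves —c→ p4
  p4 = (rec X. a.c.c.c.(X + X)) + (rec X. a.c.c.c.(X + X)) has moves —a→ p1
Q's transition system — 5 states:
  q0 = rec X. a.b.c.c.(X + X) has moves —a→ q1
  q1 = b.c.c.((rec X. a.b.c.c.(X + X)) + (rec X. a.b.c.c.(X + X))) has moves —b→ q2
  q2 = c.c.((rec X. a.b.c.c.(X + X)) + (rec X. a.b.c.c.(X + X))) has moves —c→ q3
  q3 = c.((rec X. a.b.c.c.(X + X)) + (rec X. a.b.c.c.(X + X))) has moves —c→ q4
  q4 = (rec X. a.b.c.c.(X + X)) + (rec X. a.b.c.c.(X + X)) has moves —a→ q1
Bisimilarity quotient blocks:
  B0 = {p0, p4}
  B1 = {p1}
  B2 = {p2}
  B3 = {p3}
  B4 = {q0, q4}
  B5 = {q1}
  B6 = {q2}
  B7 = {q3}
p0 ∈ B0, q0 ∈ B4 → different blocks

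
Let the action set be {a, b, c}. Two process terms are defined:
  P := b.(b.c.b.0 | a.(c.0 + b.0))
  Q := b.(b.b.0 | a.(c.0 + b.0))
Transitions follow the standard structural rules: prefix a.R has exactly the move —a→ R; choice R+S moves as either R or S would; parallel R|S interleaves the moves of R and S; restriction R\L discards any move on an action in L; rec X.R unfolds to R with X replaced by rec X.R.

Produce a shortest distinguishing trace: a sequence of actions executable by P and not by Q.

LTS(P): 13 reachable states
  u0 = b.(b.c.b.0 | a.(c.0 + b.0)) has moves -b-> u1
  u1 = b.c.b.0 | a.(c.0 + b.0) has moves -a-> u2, -b-> u3
  u2 = b.c.b.0 | (c.0 + b.0) has moves -b-> u4, -b-> u5, -c-> u4
  u3 = c.b.0 | a.(c.0 + b.0) has moves -a-> u5, -c-> u6
  u4 = b.c.b.0 | 0 has moves -b-> u7
  u5 = c.b.0 | (c.0 + b.0) has moves -b-> u7, -c-> u7, -c-> u8
  u6 = b.0 | a.(c.0 + b.0) has moves -a-> u8, -b-> u9
  u7 = c.b.0 | 0 has moves -c-> u10
  u8 = b.0 | (c.0 + b.0) has moves -b-> u10, -b-> u11, -c-> u10
  u9 = 0 | a.(c.0 + b.0) has moves -a-> u11
  u10 = b.0 | 0 has moves -b-> u12
  u11 = 0 | (c.0 + b.0) has moves -b-> u12, -c-> u12
  u12 = 0 | 0 has moves (no moves)
LTS(Q): 10 reachable states
  v0 = b.(b.b.0 | a.(c.0 + b.0)) has moves -b-> v1
  v1 = b.b.0 | a.(c.0 + b.0) has moves -a-> v2, -b-> v3
  v2 = b.b.0 | (c.0 + b.0) has moves -b-> v4, -b-> v5, -c-> v5
  v3 = b.0 | a.(c.0 + b.0) has moves -a-> v4, -b-> v6
  v4 = b.0 | (c.0 + b.0) has moves -b-> v7, -b-> v8, -c-> v8
  v5 = b.b.0 | 0 has moves -b-> v8
  v6 = 0 | a.(c.0 + b.0) has moves -a-> v7
  v7 = 0 | (c.0 + b.0) has moves -b-> v9, -c-> v9
  v8 = b.0 | 0 has moves -b-> v9
  v9 = 0 | 0 has moves (no moves)
Trace ⟨bbc⟩ through P, begin at {u0}:
  step 1 (b): {u1}
  step 2 (b): {u3}
  step 3 (c): {u6}
  ✓ P
Trace ⟨bbc⟩ through Q, begin at {v0}:
  step 1 (b): {v1}
  step 2 (b): {v3}
  step 3 (c): ∅  — Q cannot continue

bbc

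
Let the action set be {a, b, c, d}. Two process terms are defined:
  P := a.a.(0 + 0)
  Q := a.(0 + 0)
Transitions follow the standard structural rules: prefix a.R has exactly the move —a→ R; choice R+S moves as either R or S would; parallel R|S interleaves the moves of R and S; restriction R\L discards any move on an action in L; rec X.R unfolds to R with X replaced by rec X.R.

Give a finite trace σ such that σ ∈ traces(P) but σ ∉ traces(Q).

aa

P's transition system — 3 states:
  p0 = a.a.(0 + 0) → -a-> p1
  p1 = a.(0 + 0) → -a-> p2
  p2 = 0 + 0 → ∅
Q's transition system — 2 states:
  q0 = a.(0 + 0) → -a-> q1
  q1 = 0 + 0 → ∅
Executing aa from P (initial set {p0}):
  after a @ step 1: {p1}
  after a @ step 2: {p2}
  — P admits the full trace.
Executing aa from Q (initial set {q0}):
  after a @ step 1: {q1}
  after a @ step 2: ∅  — Q cannot continue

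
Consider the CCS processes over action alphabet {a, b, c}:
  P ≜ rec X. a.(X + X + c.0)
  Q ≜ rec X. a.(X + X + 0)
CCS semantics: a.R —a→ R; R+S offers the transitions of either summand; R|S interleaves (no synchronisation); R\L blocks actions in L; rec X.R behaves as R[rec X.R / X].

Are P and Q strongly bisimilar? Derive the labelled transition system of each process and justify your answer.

Reachable graph of P (3 states):
  p0 = rec X. a.(X + X + c.0) has moves —a→ p1
  p1 = (rec X. a.(X + X + c.0)) + (rec X. a.(X + X + c.0)) + c.0 has moves —a→ p1, —c→ p2
  p2 = 0 has moves ·
Reachable graph of Q (2 states):
  q0 = rec X. a.(X + X + 0) has moves —a→ q1
  q1 = (rec X. a.(X + X + 0)) + (rec X. a.(X + X + 0)) + 0 has moves —a→ q1
Coarsest stable partition (strong bisimilarity classes):
  B0 = {p0}
  B1 = {p1}
  B2 = {p2}
  B3 = {q0, q1}
p0 ∈ B0, q0 ∈ B3 → different blocks

not bisimilar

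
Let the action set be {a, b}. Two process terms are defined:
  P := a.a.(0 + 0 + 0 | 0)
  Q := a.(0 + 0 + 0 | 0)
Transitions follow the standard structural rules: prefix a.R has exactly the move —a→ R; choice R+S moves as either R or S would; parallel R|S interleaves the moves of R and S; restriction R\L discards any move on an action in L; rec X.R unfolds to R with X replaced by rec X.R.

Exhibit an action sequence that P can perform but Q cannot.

aa

LTS(P): 3 reachable states
  p0 = a.a.(0 + 0 + 0 | 0) → =a=> p1
  p1 = a.(0 + 0 + 0 | 0) → =a=> p2
  p2 = 0 + 0 + 0 | 0 → ·
LTS(Q): 2 reachable states
  q0 = a.(0 + 0 + 0 | 0) → =a=> q1
  q1 = 0 + 0 + 0 | 0 → ·
Run σ = ⟨aa⟩ on P: start {p0}
  [1] a ⇒ {p1}
  [2] a ⇒ {p2}
  ✓ P
Run σ = ⟨aa⟩ on Q: start {q0}
  [1] a ⇒ {q1}
  [2] a ⇒ ∅  — Q cannot continue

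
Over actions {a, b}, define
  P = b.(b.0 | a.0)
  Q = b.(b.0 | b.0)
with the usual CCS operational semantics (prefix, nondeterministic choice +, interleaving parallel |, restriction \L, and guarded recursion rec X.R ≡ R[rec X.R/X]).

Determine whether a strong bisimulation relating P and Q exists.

LTS(P): 5 reachable states
  s0 = b.(b.0 | a.0) → ··b··> s1
  s1 = b.0 | a.0 → ··a··> s2, ··b··> s3
  s2 = b.0 | 0 → ··b··> s4
  s3 = 0 | a.0 → ··a··> s4
  s4 = 0 | 0 → deadlocked
LTS(Q): 5 reachable states
  t0 = b.(b.0 | b.0) → ··b··> t1
  t1 = b.0 | b.0 → ··b··> t2, ··b··> t3
  t2 = 0 | b.0 → ··b··> t4
  t3 = b.0 | 0 → ··b··> t4
  t4 = 0 | 0 → deadlocked
Coarsest stable partition (strong bisimilarity classes):
  B0 = {s0}
  B1 = {s1}
  B2 = {s3}
  B3 = {s4, t4}
  B4 = {s2, t2, t3}
  B5 = {t0}
  B6 = {t1}
s0 ∈ B0, t0 ∈ B5 → different blocks

NO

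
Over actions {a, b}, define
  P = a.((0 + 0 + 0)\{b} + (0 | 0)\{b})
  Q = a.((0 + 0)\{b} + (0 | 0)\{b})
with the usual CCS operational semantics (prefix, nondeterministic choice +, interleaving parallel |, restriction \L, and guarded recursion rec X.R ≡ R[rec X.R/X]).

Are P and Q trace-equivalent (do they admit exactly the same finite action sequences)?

Reachable graph of P (2 states):
  s0 = a.((0 + 0 + 0)\{b} + (0 | 0)\{b}) → —a→ s1
  s1 = (0 + 0 + 0)\{b} + (0 | 0)\{b} → (no moves)
Reachable graph of Q (2 states):
  t0 = a.((0 + 0)\{b} + (0 | 0)\{b}) → —a→ t1
  t1 = (0 + 0)\{b} + (0 | 0)\{b} → (no moves)
Partition-refinement fixed point:
  B0 = {s0, t0}
  B1 = {s1, t1}
s0 ∈ B0, t0 ∈ B0 → same block
Bisimilar ⇒ trace-equivalent.

YES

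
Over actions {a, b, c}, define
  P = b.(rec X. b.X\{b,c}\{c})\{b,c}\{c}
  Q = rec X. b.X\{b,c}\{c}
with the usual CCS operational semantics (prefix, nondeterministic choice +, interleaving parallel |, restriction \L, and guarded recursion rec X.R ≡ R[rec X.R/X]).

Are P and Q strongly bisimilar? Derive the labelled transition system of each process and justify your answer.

YES

LTS(P): 2 reachable states
  m0 = b.(rec X. b.X\{b,c}\{c})\{b,c}\{c} → —b→ m1
  m1 = (rec X. b.X\{b,c}\{c})\{b,c}\{c} → stopped
LTS(Q): 2 reachable states
  n0 = rec X. b.X\{b,c}\{c} → —b→ n1
  n1 = (rec X. b.X\{b,c}\{c})\{b,c}\{c} → stopped
Coarsest stable partition (strong bisimilarity classes):
  B0 = {m0, n0}
  B1 = {m1, n1}
m0 ∈ B0, n0 ∈ B0 → same block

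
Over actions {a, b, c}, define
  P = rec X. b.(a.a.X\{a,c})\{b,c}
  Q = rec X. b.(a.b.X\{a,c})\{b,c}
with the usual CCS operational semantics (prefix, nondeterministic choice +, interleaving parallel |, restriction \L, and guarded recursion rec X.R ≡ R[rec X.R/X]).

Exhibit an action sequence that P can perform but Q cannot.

LTS(P): 4 reachable states
  p0 = rec X. b.(a.a.X\{a,c})\{b,c} has moves =b=> p1
  p1 = (a.a.(rec X. b.(a.a.X\{a,c})\{b,c})\{a,c})\{b,c} has moves =a=> p2
  p2 = (a.(rec X. b.(a.a.X\{a,c})\{b,c})\{a,c})\{b,c} has moves =a=> p3
  p3 = (rec X. b.(a.a.X\{a,c})\{b,c})\{a,c}\{b,c} has moves ·
LTS(Q): 3 reachable states
  q0 = rec X. b.(a.b.X\{a,c})\{b,c} has moves =b=> q1
  q1 = (a.b.(rec X. b.(a.b.X\{a,c})\{b,c})\{a,c})\{b,c} has moves =a=> q2
  q2 = (b.(rec X. b.(a.b.X\{a,c})\{b,c})\{a,c})\{b,c} has moves ·
Run σ = ⟨baa⟩ on P: start {p0}
  after b @ step 1: {p1}
  after a @ step 2: {p2}
  after a @ step 3: {p3}
  — P admits the full trace.
Run σ = ⟨baa⟩ on Q: start {q0}
  after b @ step 1: {q1}
  after a @ step 2: {q2}
  after a @ step 3: ∅  — Q cannot continue

baa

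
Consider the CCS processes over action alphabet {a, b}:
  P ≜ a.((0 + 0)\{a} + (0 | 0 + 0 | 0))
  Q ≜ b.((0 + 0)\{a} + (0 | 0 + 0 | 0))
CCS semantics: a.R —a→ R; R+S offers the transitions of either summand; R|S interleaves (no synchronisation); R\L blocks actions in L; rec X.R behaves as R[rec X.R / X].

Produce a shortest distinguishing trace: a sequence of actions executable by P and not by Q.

Reachable graph of P (2 states):
  u0 = a.((0 + 0)\{a} + (0 | 0 + 0 | 0)) | —a→ u1
  u1 = (0 + 0)\{a} + (0 | 0 + 0 | 0) | (no moves)
Reachable graph of Q (2 states):
  v0 = b.((0 + 0)\{a} + (0 | 0 + 0 | 0)) | —b→ v1
  v1 = (0 + 0)\{a} + (0 | 0 + 0 | 0) | (no moves)
Run σ = ⟨a⟩ on P: start {u0}
  after a @ step 1: {u1}
  ✓ P
Run σ = ⟨a⟩ on Q: start {v0}
  after a @ step 1: ∅  — Q cannot continue

a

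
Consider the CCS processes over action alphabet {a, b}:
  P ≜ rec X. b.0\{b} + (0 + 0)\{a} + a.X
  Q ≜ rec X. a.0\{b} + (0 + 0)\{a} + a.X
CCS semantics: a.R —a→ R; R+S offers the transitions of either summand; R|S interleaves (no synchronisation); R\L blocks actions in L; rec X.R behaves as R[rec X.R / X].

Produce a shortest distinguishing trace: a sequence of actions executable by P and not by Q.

P's transition system — 2 states:
  m0 = rec X. b.0\{b} + (0 + 0)\{a} + a.X has moves --a--▸ m0, --b--▸ m1
  m1 = 0\{b} has moves deadlocked
Q's transition system — 2 states:
  n0 = rec X. a.0\{b} + (0 + 0)\{a} + a.X has moves --a--▸ n0, --a--▸ n1
  n1 = 0\{b} has moves deadlocked
Trace ⟨b⟩ through P, begin at {m0}:
  after b @ step 1: {m1}
  P completes σ.
Trace ⟨b⟩ through Q, begin at {n0}:
  after b @ step 1: no successor for Q

b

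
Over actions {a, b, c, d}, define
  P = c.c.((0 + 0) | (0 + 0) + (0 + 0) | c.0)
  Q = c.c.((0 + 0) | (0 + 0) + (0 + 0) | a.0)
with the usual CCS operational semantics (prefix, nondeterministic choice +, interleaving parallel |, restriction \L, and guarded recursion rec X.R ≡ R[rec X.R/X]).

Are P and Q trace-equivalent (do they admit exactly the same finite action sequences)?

trace-distinct — witness ⟨ccc⟩

LTS(P): 4 reachable states
  u0 = c.c.((0 + 0) | (0 + 0) + (0 + 0) | c.0) ⊢ ··c··> u1
  u1 = c.((0 + 0) | (0 + 0) + (0 + 0) | c.0) ⊢ ··c··> u2
  u2 = (0 + 0) | (0 + 0) + (0 + 0) | c.0 ⊢ ··c··> u3
  u3 = (0 + 0) | 0 ⊢ deadlocked
LTS(Q): 4 reachable states
  v0 = c.c.((0 + 0) | (0 + 0) + (0 + 0) | a.0) ⊢ ··c··> v1
  v1 = c.((0 + 0) | (0 + 0) + (0 + 0) | a.0) ⊢ ··c··> v2
  v2 = (0 + 0) | (0 + 0) + (0 + 0) | a.0 ⊢ ··a··> v3
  v3 = (0 + 0) | 0 ⊢ deadlocked
Run σ = ⟨ccc⟩ on P: start {u0}
  after c @ step 1: {u1}
  after c @ step 2: {u2}
  after c @ step 3: {u3}
  ✓ P
Run σ = ⟨ccc⟩ on Q: start {v0}
  after c @ step 1: {v1}
  after c @ step 2: {v2}
  after c @ step 3: ∅ (Q stuck)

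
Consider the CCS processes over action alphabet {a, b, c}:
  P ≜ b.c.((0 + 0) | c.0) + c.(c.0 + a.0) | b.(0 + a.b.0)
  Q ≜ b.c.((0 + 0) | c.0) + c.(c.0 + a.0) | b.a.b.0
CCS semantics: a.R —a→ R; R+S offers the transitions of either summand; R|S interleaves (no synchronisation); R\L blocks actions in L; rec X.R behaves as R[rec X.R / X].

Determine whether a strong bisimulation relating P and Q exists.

P ~ Q

LTS(P): 15 reachable states
  s0 = b.c.((0 + 0) | c.0) + c.(c.0 + a.0) | b.(0 + a.b.0) → --b--▸ s1, --b--▸ s2, --c--▸ s3
  s1 = c.((0 + 0) | c.0) → --c--▸ s4
  s2 = c.(c.0 + a.0) | (0 + a.b.0) → --a--▸ s5, --c--▸ s6
  s3 = (c.0 + a.0) | b.(0 + a.b.0) → --a--▸ s7, --b--▸ s6, --c--▸ s7
  s4 = (0 + 0) | c.0 → --c--▸ s8
  s5 = c.(c.0 + a.0) | b.0 → --b--▸ s9, --c--▸ s10
  s6 = (c.0 + a.0) | (0 + a.b.0) → --a--▸ s10, --a--▸ s11, --c--▸ s11
  s7 = 0 | b.(0 + a.b.0) → --b--▸ s11
  s8 = (0 + 0) | 0 → ·
  s9 = c.(c.0 + a.0) | 0 → --c--▸ s12
  s10 = (c.0 + a.0) | b.0 → --a--▸ s13, --b--▸ s12, --c--▸ s13
  s11 = 0 | (0 + a.b.0) → --a--▸ s13
  s12 = (c.0 + a.0) | 0 → --a--▸ s14, --c--▸ s14
  s13 = 0 | b.0 → --b--▸ s14
  s14 = 0 | 0 → ·
LTS(Q): 15 reachable states
  t0 = b.c.((0 + 0) | c.0) + c.(c.0 + a.0) | b.a.b.0 → --b--▸ t1, --b--▸ t2, --c--▸ t3
  t1 = c.((0 + 0) | c.0) → --c--▸ t4
  t2 = c.(c.0 + a.0) | a.b.0 → --a--▸ t5, --c--▸ t6
  t3 = (c.0 + a.0) | b.a.b.0 → --a--▸ t7, --b--▸ t6, --c--▸ t7
  t4 = (0 + 0) | c.0 → --c--▸ t8
  t5 = c.(c.0 + a.0) | b.0 → --b--▸ t9, --c--▸ t10
  t6 = (c.0 + a.0) | a.b.0 → --a--▸ t10, --a--▸ t11, --c--▸ t11
  t7 = 0 | b.a.b.0 → --b--▸ t11
  t8 = (0 + 0) | 0 → ·
  t9 = c.(c.0 + a.0) | 0 → --c--▸ t12
  t10 = (c.0 + a.0) | b.0 → --a--▸ t13, --b--▸ t12, --c--▸ t13
  t11 = 0 | a.b.0 → --a--▸ t13
  t12 = (c.0 + a.0) | 0 → --a--▸ t14, --c--▸ t14
  t13 = 0 | b.0 → --b--▸ t14
  t14 = 0 | 0 → ·
Bisimilarity quotient blocks:
  B0 = {s0, t0}
  B1 = {s3, t3}
  B2 = {s6, t6}
  B3 = {s11, t11}
  B4 = {s13, t13}
  B5 = {s14, s8, t14, t8}
  B6 = {s10, t10}
  B7 = {s12, t12}
  B8 = {s7, t7}
  B9 = {s1, t1}
  B10 = {s4, t4}
  B11 = {s2, t2}
  B12 = {s5, t5}
  B13 = {s9, t9}
s0 ∈ B0, t0 ∈ B0 → same block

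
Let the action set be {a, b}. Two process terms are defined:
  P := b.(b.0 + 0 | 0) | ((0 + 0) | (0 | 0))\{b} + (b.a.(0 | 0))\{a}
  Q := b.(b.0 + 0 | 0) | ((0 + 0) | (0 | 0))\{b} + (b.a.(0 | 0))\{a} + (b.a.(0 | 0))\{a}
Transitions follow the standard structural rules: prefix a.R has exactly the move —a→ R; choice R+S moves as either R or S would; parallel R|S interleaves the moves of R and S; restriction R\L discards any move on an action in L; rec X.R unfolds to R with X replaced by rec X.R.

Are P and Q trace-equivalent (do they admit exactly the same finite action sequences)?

Reachable graph of P (4 states):
  u0 = b.(b.0 + 0 | 0) | ((0 + 0) | (0 | 0))\{b} + (b.a.(0 | 0))\{a} :: —b→ u1, —b→ u2
  u1 = (a.(0 | 0))\{a} :: stopped
  u2 = (b.0 + 0 | 0) | ((0 + 0) | (0 | 0))\{b} :: —b→ u3
  u3 = 0 | ((0 + 0) | (0 | 0))\{b} :: stopped
Reachable graph of Q (4 states):
  v0 = b.(b.0 + 0 | 0) | ((0 + 0) | (0 | 0))\{b} + (b.a.(0 | 0))\{a} + (b.a.(0 | 0))\{a} :: —b→ v1, —b→ v2
  v1 = (a.(0 | 0))\{a} :: stopped
  v2 = (b.0 + 0 | 0) | ((0 + 0) | (0 | 0))\{b} :: —b→ v3
  v3 = 0 | ((0 + 0) | (0 | 0))\{b} :: stopped
Partition-refinement fixed point:
  B0 = {u0, v0}
  B1 = {u1, u3, v1, v3}
  B2 = {u2, v2}
u0 ∈ B0, v0 ∈ B0 → same block
Bisimilar ⇒ trace-equivalent.

YES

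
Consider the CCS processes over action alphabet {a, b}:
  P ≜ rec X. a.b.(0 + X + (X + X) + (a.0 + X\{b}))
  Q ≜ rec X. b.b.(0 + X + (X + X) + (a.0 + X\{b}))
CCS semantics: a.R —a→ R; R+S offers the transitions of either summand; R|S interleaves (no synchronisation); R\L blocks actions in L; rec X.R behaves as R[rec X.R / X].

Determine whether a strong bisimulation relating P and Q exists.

Reachable graph of P (5 states):
  s0 = rec X. a.b.(0 + X + (X + X) + (a.0 + X\{b})) → —a→ s1
  s1 = b.(0 + (rec X. a.b.(0 + X + (X + X) + (a.0 + X\{b}))) + ((rec X. a.b.(0 + X + (X + X) + (a.0 + X\{b}))) + (rec X. a.b.(0 + X + (X + X) + (a.0 + X\{b})))) + (a.0 + (rec X. a.b.(0 + X + (X + X) + (a.0 + X\{b})))\{b})) → —b→ s2
  s2 = 0 + (rec X. a.b.(0 + X + (X + X) + (a.0 + X\{b}))) + ((rec X. a.b.(0 + X + (X + X) + (a.0 + X\{b}))) + (rec X. a.b.(0 + X + (X + X) + (a.0 + X\{b})))) + (a.0 + (rec X. a.b.(0 + X + (X + X) + (a.0 + X\{b})))\{b}) → —a→ s1, —a→ s3, —a→ s4
  s3 = (b.(0 + (rec X. a.b.(0 + X + (X + X) + (a.0 + X\{b}))) + ((rec X. a.b.(0 + X + (X + X) + (a.0 + X\{b}))) + (rec X. a.b.(0 + X + (X + X) + (a.0 + X\{b})))) + (a.0 + (rec X. a.b.(0 + X + (X + X) + (a.0 + X\{b})))\{b})))\{b} → deadlocked
  s4 = 0 → deadlocked
Reachable graph of Q (4 states):
  t0 = rec X. b.b.(0 + X + (X + X) + (a.0 + X\{b})) → —b→ t1
  t1 = b.(0 + (rec X. b.b.(0 + X + (X + X) + (a.0 + X\{b}))) + ((rec X. b.b.(0 + X + (X + X) + (a.0 + X\{b}))) + (rec X. b.b.(0 + X + (X + X) + (a.0 + X\{b})))) + (a.0 + (rec X. b.b.(0 + X + (X + X) + (a.0 + X\{b})))\{b})) → —b→ t2
  t2 = 0 + (rec X. b.b.(0 + X + (X + X) + (a.0 + X\{b}))) + ((rec X. b.b.(0 + X + (X + X) + (a.0 + X\{b}))) + (rec X. b.b.(0 + X + (X + X) + (a.0 + X\{b})))) + (a.0 + (rec X. b.b.(0 + X + (X + X) + (a.0 + X\{b})))\{b}) → —a→ t3, —b→ t1
  t3 = 0 → deadlocked
Coarsest stable partition (strong bisimilarity classes):
  B0 = {s0}
  B1 = {s1}
  B2 = {s2}
  B3 = {s3, s4, t3}
  B4 = {t0}
  B5 = {t1}
  B6 = {t2}
s0 ∈ B0, t0 ∈ B4 → different blocks

P ≁ Q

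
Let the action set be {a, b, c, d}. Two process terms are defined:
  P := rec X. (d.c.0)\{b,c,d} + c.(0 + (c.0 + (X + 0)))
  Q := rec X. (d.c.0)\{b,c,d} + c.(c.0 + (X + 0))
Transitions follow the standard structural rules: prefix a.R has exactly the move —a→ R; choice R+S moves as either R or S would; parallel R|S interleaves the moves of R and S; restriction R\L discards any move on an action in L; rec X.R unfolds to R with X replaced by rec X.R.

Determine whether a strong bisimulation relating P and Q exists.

P's transition system — 3 states:
  m0 = rec X. (d.c.0)\{b,c,d} + c.(0 + (c.0 + (X + 0))) has moves =c=> m1
  m1 = 0 + (c.0 + ((rec X. (d.c.0)\{b,c,d} + c.(0 + (c.0 + (X + 0)))) + 0)) has moves =c=> m1, =c=> m2
  m2 = 0 has moves (no moves)
Q's transition system — 3 states:
  n0 = rec X. (d.c.0)\{b,c,d} + c.(c.0 + (X + 0)) has moves =c=> n1
  n1 = c.0 + ((rec X. (d.c.0)\{b,c,d} + c.(c.0 + (X + 0))) + 0) has moves =c=> n1, =c=> n2
  n2 = 0 has moves (no moves)
Partition-refinement fixed point:
  B0 = {m0, n0}
  B1 = {m1, n1}
  B2 = {m2, n2}
m0 ∈ B0, n0 ∈ B0 → same block

P ~ Q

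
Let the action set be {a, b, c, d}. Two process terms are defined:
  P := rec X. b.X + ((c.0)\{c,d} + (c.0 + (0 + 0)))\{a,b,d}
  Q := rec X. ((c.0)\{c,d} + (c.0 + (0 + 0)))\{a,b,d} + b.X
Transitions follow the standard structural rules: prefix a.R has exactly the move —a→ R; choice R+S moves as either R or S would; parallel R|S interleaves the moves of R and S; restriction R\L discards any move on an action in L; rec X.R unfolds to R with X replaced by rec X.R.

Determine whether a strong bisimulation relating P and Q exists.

P ~ Q

LTS(P): 2 reachable states
  p0 = rec X. b.X + ((c.0)\{c,d} + (c.0 + (0 + 0)))\{a,b,d} has moves --b--▸ p0, --c--▸ p1
  p1 = 0\{a,b,d} has moves (no moves)
LTS(Q): 2 reachable states
  q0 = rec X. ((c.0)\{c,d} + (c.0 + (0 + 0)))\{a,b,d} + b.X has moves --b--▸ q0, --c--▸ q1
  q1 = 0\{a,b,d} has moves (no moves)
Bisimilarity quotient blocks:
  B0 = {p0, q0}
  B1 = {p1, q1}
p0 ∈ B0, q0 ∈ B0 → same block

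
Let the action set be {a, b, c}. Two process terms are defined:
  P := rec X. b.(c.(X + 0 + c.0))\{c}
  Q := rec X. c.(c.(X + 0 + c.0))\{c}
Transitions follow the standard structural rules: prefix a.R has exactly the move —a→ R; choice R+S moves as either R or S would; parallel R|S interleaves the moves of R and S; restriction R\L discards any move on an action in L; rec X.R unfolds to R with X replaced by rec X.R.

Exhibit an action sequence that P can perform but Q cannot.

LTS(P): 2 reachable states
  s0 = rec X. b.(c.(X + 0 + c.0))\{c} :: ··b··> s1
  s1 = (c.((rec X. b.(c.(X + 0 + c.0))\{c}) + 0 + c.0))\{c} :: ∅
LTS(Q): 2 reachable states
  t0 = rec X. c.(c.(X + 0 + c.0))\{c} :: ··c··> t1
  t1 = (c.((rec X. c.(c.(X + 0 + c.0))\{c}) + 0 + c.0))\{c} :: ∅
Trace ⟨b⟩ through P, begin at {s0}:
  step 1 (b): {s1}
  — P admits the full trace.
Trace ⟨b⟩ through Q, begin at {t0}:
  step 1 (b): ∅ (Q stuck)

b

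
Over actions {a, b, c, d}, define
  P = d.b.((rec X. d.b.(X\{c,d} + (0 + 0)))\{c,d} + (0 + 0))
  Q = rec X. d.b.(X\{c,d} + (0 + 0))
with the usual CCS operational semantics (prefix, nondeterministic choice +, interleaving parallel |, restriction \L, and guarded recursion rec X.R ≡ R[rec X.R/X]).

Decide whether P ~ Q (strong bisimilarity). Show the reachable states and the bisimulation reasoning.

bisimilar

Reachable graph of P (3 states):
  m0 = d.b.((rec X. d.b.(X\{c,d} + (0 + 0)))\{c,d} + (0 + 0)) → --d--▸ m1
  m1 = b.((rec X. d.b.(X\{c,d} + (0 + 0)))\{c,d} + (0 + 0)) → --b--▸ m2
  m2 = (rec X. d.b.(X\{c,d} + (0 + 0)))\{c,d} + (0 + 0) → (no moves)
Reachable graph of Q (3 states):
  n0 = rec X. d.b.(X\{c,d} + (0 + 0)) → --d--▸ n1
  n1 = b.((rec X. d.b.(X\{c,d} + (0 + 0)))\{c,d} + (0 + 0)) → --b--▸ n2
  n2 = (rec X. d.b.(X\{c,d} + (0 + 0)))\{c,d} + (0 + 0) → (no moves)
Coarsest stable partition (strong bisimilarity classes):
  B0 = {m0, n0}
  B1 = {m1, n1}
  B2 = {m2, n2}
m0 ∈ B0, n0 ∈ B0 → same block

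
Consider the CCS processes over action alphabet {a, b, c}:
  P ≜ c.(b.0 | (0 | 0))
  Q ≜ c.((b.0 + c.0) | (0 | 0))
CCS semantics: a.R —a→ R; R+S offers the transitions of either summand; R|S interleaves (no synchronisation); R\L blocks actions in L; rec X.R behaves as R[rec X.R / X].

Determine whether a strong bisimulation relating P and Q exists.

LTS(P): 3 reachable states
  s0 = c.(b.0 | (0 | 0)) ⊢ ··c··> s1
  s1 = b.0 | (0 | 0) ⊢ ··b··> s2
  s2 = 0 | (0 | 0) ⊢ deadlocked
LTS(Q): 3 reachable states
  t0 = c.((b.0 + c.0) | (0 | 0)) ⊢ ··c··> t1
  t1 = (b.0 + c.0) | (0 | 0) ⊢ ··b··> t2, ··c··> t2
  t2 = 0 | (0 | 0) ⊢ deadlocked
Bisimilarity quotient blocks:
  B0 = {s0}
  B1 = {s1}
  B2 = {s2, t2}
  B3 = {t0}
  B4 = {t1}
s0 ∈ B0, t0 ∈ B3 → different blocks

NO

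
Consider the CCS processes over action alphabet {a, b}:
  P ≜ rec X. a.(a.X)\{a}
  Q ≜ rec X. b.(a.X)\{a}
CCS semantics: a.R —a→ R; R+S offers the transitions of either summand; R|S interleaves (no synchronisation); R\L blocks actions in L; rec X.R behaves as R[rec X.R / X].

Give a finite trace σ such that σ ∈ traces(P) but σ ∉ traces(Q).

P's transition system — 2 states:
  u0 = rec X. a.(a.X)\{a} | --a--▸ u1
  u1 = (a.(rec X. a.(a.X)\{a}))\{a} | ·
Q's transition system — 2 states:
  v0 = rec X. b.(a.X)\{a} | --b--▸ v1
  v1 = (a.(rec X. b.(a.X)\{a}))\{a} | ·
Trace ⟨a⟩ through P, begin at {u0}:
  [1] a ⇒ {u1}
  — P admits the full trace.
Trace ⟨a⟩ through Q, begin at {v0}:
  [1] a ⇒ no successor for Q

a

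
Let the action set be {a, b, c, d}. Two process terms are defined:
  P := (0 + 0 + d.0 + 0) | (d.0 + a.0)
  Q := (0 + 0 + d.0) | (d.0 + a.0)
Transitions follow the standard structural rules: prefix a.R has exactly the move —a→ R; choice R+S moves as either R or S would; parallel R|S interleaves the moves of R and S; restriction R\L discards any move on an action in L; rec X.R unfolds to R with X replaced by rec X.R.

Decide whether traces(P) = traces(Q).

Reachable graph of P (4 states):
  p0 = (0 + 0 + d.0 + 0) | (d.0 + a.0) | =a=> p1, =d=> p1, =d=> p2
  p1 = (0 + 0 + d.0 + 0) | 0 | =d=> p3
  p2 = 0 | (d.0 + a.0) | =a=> p3, =d=> p3
  p3 = 0 | 0 | (no moves)
Reachable graph of Q (4 states):
  q0 = (0 + 0 + d.0) | (d.0 + a.0) | =a=> q1, =d=> q1, =d=> q2
  q1 = (0 + 0 + d.0) | 0 | =d=> q3
  q2 = 0 | (d.0 + a.0) | =a=> q3, =d=> q3
  q3 = 0 | 0 | (no moves)
Partition-refinement fixed point:
  B0 = {p0, q0}
  B1 = {p1, q1}
  B2 = {p3, q3}
  B3 = {p2, q2}
p0 ∈ B0, q0 ∈ B0 → same block
Bisimilar ⇒ trace-equivalent.

trace-equivalent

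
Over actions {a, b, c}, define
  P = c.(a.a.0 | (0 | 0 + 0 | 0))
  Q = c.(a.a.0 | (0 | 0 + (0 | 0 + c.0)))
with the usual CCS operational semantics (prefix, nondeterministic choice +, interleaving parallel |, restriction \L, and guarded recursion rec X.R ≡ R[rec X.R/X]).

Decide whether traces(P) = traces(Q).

NO — witness ⟨cc⟩

LTS(P): 4 reachable states
  u0 = c.(a.a.0 | (0 | 0 + 0 | 0)) :: =c=> u1
  u1 = a.a.0 | (0 | 0 + 0 | 0) :: =a=> u2
  u2 = a.0 | (0 | 0 + 0 | 0) :: =a=> u3
  u3 = 0 | (0 | 0 + 0 | 0) :: ∅
LTS(Q): 7 reachable states
  v0 = c.(a.a.0 | (0 | 0 + (0 | 0 + c.0))) :: =c=> v1
  v1 = a.a.0 | (0 | 0 + (0 | 0 + c.0)) :: =a=> v2, =c=> v3
  v2 = a.0 | (0 | 0 + (0 | 0 + c.0)) :: =a=> v4, =c=> v5
  v3 = a.a.0 | 0 :: =a=> v5
  v4 = 0 | (0 | 0 + (0 | 0 + c.0)) :: =c=> v6
  v5 = a.0 | 0 :: =a=> v6
  v6 = 0 | 0 :: ∅
Executing cc from Q (initial set {v0}):
  after c @ step 1: {v1}
  after c @ step 2: {v3}
  — Q admits the full trace.
Executing cc from P (initial set {u0}):
  after c @ step 1: {u1}
  after c @ step 2: no successor for P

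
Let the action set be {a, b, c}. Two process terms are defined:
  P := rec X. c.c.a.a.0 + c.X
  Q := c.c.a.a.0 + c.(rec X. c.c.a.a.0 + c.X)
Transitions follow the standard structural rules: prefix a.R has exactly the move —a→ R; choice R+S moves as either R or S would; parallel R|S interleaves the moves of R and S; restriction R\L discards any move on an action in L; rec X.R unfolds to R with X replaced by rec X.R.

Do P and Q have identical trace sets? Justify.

trace-equivalent

P's transition system — 5 states:
  s0 = rec X. c.c.a.a.0 + c.X has moves —c→ s0, —c→ s1
  s1 = c.a.a.0 has moves —c→ s2
  s2 = a.a.0 has moves —a→ s3
  s3 = a.0 has moves —a→ s4
  s4 = 0 has moves deadlocked
Q's transition system — 6 states:
  t0 = c.c.a.a.0 + c.(rec X. c.c.a.a.0 + c.X) has moves —c→ t1, —c→ t2
  t1 = c.a.a.0 has moves —c→ t3
  t2 = rec X. c.c.a.a.0 + c.X has moves —c→ t1, —c→ t2
  t3 = a.a.0 has moves —a→ t4
  t4 = a.0 has moves —a→ t5
  t5 = 0 has moves deadlocked
Bisimilarity quotient blocks:
  B0 = {s0, t0, t2}
  B1 = {s1, t1}
  B2 = {s2, t3}
  B3 = {s3, t4}
  B4 = {s4, t5}
s0 ∈ B0, t0 ∈ B0 → same block
Bisimilar ⇒ trace-equivalent.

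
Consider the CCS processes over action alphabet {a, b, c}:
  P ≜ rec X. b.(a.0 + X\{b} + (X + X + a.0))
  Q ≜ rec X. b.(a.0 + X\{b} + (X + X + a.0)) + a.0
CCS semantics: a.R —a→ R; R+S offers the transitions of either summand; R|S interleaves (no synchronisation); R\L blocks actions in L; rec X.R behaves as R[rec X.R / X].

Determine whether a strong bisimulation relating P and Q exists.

Reachable graph of P (3 states):
  p0 = rec X. b.(a.0 + X\{b} + (X + X + a.0)) :: =b=> p1
  p1 = a.0 + (rec X. b.(a.0 + X\{b} + (X + X + a.0)))\{b} + ((rec X. b.(a.0 + X\{b} + (X + X + a.0))) + (rec X. b.(a.0 + X\{b} + (X + X + a.0))) + a.0) :: =a=> p2, =b=> p1
  p2 = 0 :: ∅
Reachable graph of Q (4 states):
  q0 = rec X. b.(a.0 + X\{b} + (X + X + a.0)) + a.0 :: =a=> q1, =b=> q2
  q1 = 0 :: ∅
  q2 = a.0 + (rec X. b.(a.0 + X\{b} + (X + X + a.0)) + a.0)\{b} + ((rec X. b.(a.0 + X\{b} + (X + X + a.0)) + a.0) + (rec X. b.(a.0 + X\{b} + (X + X + a.0)) + a.0) + a.0) :: =a=> q1, =a=> q3, =b=> q2
  q3 = 0\{b} :: ∅
Bisimilarity quotient blocks:
  B0 = {p0}
  B1 = {p1, q0, q2}
  B2 = {p2, q1, q3}
p0 ∈ B0, q0 ∈ B1 → different blocks

NO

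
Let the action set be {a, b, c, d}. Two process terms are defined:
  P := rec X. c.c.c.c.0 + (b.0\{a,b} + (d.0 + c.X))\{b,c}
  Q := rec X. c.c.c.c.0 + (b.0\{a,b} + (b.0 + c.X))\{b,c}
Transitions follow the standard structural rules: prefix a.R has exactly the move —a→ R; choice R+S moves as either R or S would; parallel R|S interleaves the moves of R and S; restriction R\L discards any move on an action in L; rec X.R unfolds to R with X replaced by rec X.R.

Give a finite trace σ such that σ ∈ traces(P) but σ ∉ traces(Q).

P's transition system — 6 states:
  u0 = rec X. c.c.c.c.0 + (b.0\{a,b} + (d.0 + c.X))\{b,c} → —c→ u1, —d→ u2
  u1 = c.c.c.0 → —c→ u3
  u2 = 0\{b,c} → ·
  u3 = c.c.0 → —c→ u4
  u4 = c.0 → —c→ u5
  u5 = 0 → ·
Q's transition system — 5 states:
  v0 = rec X. c.c.c.c.0 + (b.0\{a,b} + (b.0 + c.X))\{b,c} → —c→ v1
  v1 = c.c.c.0 → —c→ v2
  v2 = c.c.0 → —c→ v3
  v3 = c.0 → —c→ v4
  v4 = 0 → ·
Run σ = ⟨d⟩ on P: start {u0}
  step 1 (d): {u2}
  ✓ P
Run σ = ⟨d⟩ on Q: start {v0}
  step 1 (d): no successor for Q

d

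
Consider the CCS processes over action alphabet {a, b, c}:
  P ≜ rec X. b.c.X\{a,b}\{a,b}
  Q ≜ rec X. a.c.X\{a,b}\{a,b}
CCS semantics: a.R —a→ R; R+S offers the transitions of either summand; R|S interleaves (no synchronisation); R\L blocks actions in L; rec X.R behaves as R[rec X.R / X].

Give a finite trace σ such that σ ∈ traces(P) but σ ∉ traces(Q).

b

Reachable graph of P (3 states):
  u0 = rec X. b.c.X\{a,b}\{a,b} :: -b-> u1
  u1 = c.(rec X. b.c.X\{a,b}\{a,b})\{a,b}\{a,b} :: -c-> u2
  u2 = (rec X. b.c.X\{a,b}\{a,b})\{a,b}\{a,b} :: ∅
Reachable graph of Q (3 states):
  v0 = rec X. a.c.X\{a,b}\{a,b} :: -a-> v1
  v1 = c.(rec X. a.c.X\{a,b}\{a,b})\{a,b}\{a,b} :: -c-> v2
  v2 = (rec X. a.c.X\{a,b}\{a,b})\{a,b}\{a,b} :: ∅
Run σ = ⟨b⟩ on P: start {u0}
  after b @ step 1: {u1}
  P completes σ.
Run σ = ⟨b⟩ on Q: start {v0}
  after b @ step 1: ∅  — Q cannot continue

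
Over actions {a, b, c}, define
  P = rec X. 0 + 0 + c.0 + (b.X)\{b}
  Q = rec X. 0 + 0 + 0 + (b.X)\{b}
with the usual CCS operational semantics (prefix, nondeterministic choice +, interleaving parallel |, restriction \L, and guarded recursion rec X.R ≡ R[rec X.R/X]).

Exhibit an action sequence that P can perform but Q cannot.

c

LTS(P): 2 reachable states
  u0 = rec X. 0 + 0 + c.0 + (b.X)\{b} :: ··c··> u1
  u1 = 0 :: stopped
LTS(Q): 1 reachable states
  v0 = rec X. 0 + 0 + 0 + (b.X)\{b} :: stopped
Run σ = ⟨c⟩ on P: start {u0}
  after c @ step 1: {u1}
  P completes σ.
Run σ = ⟨c⟩ on Q: start {v0}
  after c @ step 1: ∅  — Q cannot continue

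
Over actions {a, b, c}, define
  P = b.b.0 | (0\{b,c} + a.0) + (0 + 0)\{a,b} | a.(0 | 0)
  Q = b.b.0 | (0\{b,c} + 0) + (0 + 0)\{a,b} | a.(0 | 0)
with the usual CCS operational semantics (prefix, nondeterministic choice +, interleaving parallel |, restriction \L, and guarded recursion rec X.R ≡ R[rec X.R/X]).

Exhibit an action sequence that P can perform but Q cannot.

ab

Reachable graph of P (7 states):
  s0 = b.b.0 | (0\{b,c} + a.0) + (0 + 0)\{a,b} | a.(0 | 0) | --a--▸ s1, --a--▸ s2, --b--▸ s3
  s1 = (0 + 0)\{a,b} | (0 | 0) | stopped
  s2 = b.b.0 | 0 | --b--▸ s4
  s3 = b.0 | (0\{b,c} + a.0) | --a--▸ s4, --b--▸ s5
  s4 = b.0 | 0 | --b--▸ s6
  s5 = 0 | (0\{b,c} + a.0) | --a--▸ s6
  s6 = 0 | 0 | stopped
Reachable graph of Q (4 states):
  t0 = b.b.0 | (0\{b,c} + 0) + (0 + 0)\{a,b} | a.(0 | 0) | --a--▸ t1, --b--▸ t2
  t1 = (0 + 0)\{a,b} | (0 | 0) | stopped
  t2 = b.0 | (0\{b,c} + 0) | --b--▸ t3
  t3 = 0 | (0\{b,c} + 0) | stopped
Trace ⟨ab⟩ through P, begin at {s0}:
  step 1 (a): {s1, s2}
  step 2 (b): {s4}
  — P admits the full trace.
Trace ⟨ab⟩ through Q, begin at {t0}:
  step 1 (a): {t1}
  step 2 (b): ∅ (Q stuck)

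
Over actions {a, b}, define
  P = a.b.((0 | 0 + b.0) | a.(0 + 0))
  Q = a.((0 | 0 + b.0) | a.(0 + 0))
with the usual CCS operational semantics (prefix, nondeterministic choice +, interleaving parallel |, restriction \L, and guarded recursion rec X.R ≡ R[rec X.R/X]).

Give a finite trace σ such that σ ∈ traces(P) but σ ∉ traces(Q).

abb

Reachable graph of P (6 states):
  m0 = a.b.((0 | 0 + b.0) | a.(0 + 0)) has moves -a-> m1
  m1 = b.((0 | 0 + b.0) | a.(0 + 0)) has moves -b-> m2
  m2 = (0 | 0 + b.0) | a.(0 + 0) has moves -a-> m3, -b-> m4
  m3 = (0 | 0 + b.0) | (0 + 0) has moves -b-> m5
  m4 = 0 | a.(0 + 0) has moves -a-> m5
  m5 = 0 | (0 + 0) has moves (no moves)
Reachable graph of Q (5 states):
  n0 = a.((0 | 0 + b.0) | a.(0 + 0)) has moves -a-> n1
  n1 = (0 | 0 + b.0) | a.(0 + 0) has moves -a-> n2, -b-> n3
  n2 = (0 | 0 + b.0) | (0 + 0) has moves -b-> n4
  n3 = 0 | a.(0 + 0) has moves -a-> n4
  n4 = 0 | (0 + 0) has moves (no moves)
Run σ = ⟨abb⟩ on P: start {m0}
  [1] a ⇒ {m1}
  [2] b ⇒ {m2}
  [3] b ⇒ {m4}
  — P admits the full trace.
Run σ = ⟨abb⟩ on Q: start {n0}
  [1] a ⇒ {n1}
  [2] b ⇒ {n3}
  [3] b ⇒ ∅  — Q cannot continue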